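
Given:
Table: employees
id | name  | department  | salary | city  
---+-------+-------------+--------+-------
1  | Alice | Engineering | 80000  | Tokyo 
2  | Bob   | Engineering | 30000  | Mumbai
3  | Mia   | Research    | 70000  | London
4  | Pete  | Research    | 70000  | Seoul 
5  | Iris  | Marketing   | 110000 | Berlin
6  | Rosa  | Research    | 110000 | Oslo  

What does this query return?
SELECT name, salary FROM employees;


Projecting columns: name, salary

6 rows:
Alice, 80000
Bob, 30000
Mia, 70000
Pete, 70000
Iris, 110000
Rosa, 110000


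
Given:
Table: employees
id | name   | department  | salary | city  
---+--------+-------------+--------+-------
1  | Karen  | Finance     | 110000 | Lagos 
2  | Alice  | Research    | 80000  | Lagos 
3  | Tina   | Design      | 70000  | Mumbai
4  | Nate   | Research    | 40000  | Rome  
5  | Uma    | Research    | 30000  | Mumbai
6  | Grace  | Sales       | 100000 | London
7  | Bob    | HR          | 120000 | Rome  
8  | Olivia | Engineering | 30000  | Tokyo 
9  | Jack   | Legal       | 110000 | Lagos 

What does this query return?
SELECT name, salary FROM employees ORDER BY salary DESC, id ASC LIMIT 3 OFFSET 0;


Sort by salary DESC (id ASC tiebreak), then skip 0 and take 3
Rows 1 through 3

3 rows:
Bob, 120000
Karen, 110000
Jack, 110000


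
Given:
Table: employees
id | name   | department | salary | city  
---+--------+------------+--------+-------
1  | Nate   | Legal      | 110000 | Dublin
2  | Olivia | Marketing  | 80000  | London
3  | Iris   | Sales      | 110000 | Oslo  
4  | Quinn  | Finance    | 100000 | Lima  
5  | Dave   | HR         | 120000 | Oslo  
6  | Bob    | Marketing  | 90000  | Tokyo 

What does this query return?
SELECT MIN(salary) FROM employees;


Salaries: 110000, 80000, 110000, 100000, 120000, 90000
MIN = 80000

80000


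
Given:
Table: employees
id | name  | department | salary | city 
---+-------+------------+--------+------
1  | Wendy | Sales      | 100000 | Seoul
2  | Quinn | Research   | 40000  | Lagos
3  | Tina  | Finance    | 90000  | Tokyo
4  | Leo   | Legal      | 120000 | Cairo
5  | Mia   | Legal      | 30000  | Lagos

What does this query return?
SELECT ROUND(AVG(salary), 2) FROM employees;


SUM(salary) = 380000
COUNT = 5
ROUND(AVG, 2) = ROUND(380000 / 5, 2) = 76000.0

76000.0


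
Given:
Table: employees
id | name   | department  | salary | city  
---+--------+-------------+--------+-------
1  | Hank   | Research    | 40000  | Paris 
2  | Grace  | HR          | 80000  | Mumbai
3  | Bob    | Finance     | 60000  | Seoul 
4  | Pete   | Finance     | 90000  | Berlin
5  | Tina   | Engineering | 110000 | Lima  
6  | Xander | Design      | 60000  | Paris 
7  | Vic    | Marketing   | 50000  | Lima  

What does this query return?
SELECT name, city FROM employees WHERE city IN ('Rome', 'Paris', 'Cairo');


Filtering: city IN ('Rome', 'Paris', 'Cairo')
Matching: 2 rows

2 rows:
Hank, Paris
Xander, Paris


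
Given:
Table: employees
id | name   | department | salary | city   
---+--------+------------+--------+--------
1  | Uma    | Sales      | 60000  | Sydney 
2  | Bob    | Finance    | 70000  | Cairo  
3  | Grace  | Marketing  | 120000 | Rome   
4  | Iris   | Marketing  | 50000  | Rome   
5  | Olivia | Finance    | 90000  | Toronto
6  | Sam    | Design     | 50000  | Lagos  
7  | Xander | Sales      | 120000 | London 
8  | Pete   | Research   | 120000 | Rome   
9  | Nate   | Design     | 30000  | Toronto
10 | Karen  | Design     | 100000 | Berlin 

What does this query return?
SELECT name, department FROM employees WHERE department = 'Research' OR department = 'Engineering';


Filtering: department = 'Research' OR 'Engineering'
Matching: 1 rows

1 rows:
Pete, Research


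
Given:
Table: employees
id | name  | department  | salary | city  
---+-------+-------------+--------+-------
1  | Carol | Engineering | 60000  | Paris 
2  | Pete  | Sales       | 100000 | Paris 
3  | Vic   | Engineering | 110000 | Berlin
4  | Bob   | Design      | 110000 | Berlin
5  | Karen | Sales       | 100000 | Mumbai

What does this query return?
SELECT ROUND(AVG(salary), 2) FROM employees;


SUM(salary) = 480000
COUNT = 5
ROUND(AVG, 2) = ROUND(480000 / 5, 2) = 96000.0

96000.0


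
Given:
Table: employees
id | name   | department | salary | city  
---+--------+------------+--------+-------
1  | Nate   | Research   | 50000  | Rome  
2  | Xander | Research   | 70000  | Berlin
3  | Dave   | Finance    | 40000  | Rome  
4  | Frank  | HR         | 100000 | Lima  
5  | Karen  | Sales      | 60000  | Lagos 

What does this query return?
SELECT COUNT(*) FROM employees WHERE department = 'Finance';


Counting rows where department = 'Finance'
  Dave -> MATCH


1


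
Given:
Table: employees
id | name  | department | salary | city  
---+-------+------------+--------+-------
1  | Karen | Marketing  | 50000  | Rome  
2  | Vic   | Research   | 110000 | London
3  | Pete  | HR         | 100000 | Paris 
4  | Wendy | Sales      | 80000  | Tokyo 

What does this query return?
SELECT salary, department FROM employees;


Projecting columns: salary, department

4 rows:
50000, Marketing
110000, Research
100000, HR
80000, Sales


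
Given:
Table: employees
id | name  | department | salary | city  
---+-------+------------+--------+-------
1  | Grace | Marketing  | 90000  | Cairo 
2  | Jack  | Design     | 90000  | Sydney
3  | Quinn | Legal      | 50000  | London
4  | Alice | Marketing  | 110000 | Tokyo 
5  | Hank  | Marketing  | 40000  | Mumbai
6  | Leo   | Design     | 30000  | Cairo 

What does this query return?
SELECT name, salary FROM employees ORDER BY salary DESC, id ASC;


Sorting by salary DESC, then id ASC for ties

6 rows:
Alice, 110000
Grace, 90000
Jack, 90000
Quinn, 50000
Hank, 40000
Leo, 30000


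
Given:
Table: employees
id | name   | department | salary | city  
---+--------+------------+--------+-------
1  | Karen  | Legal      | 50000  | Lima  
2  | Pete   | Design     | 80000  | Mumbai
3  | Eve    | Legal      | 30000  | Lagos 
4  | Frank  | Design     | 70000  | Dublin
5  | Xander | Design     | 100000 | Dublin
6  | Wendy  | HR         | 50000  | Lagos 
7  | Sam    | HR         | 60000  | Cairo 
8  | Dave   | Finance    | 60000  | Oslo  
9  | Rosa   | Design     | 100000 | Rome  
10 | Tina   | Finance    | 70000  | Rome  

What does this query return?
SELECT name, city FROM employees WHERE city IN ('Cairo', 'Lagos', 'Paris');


Filtering: city IN ('Cairo', 'Lagos', 'Paris')
Matching: 3 rows

3 rows:
Eve, Lagos
Wendy, Lagos
Sam, Cairo


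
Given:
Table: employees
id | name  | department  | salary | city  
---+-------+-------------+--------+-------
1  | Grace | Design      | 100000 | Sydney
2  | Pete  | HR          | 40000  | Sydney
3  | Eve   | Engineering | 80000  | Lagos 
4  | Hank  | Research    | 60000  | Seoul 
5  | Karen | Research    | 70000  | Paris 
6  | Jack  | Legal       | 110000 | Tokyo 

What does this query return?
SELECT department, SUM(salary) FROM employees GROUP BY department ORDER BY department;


Summing salary within each department:
  Design: 100000 = 100000
  Engineering: 80000 = 80000
  HR: 40000 = 40000
  Legal: 110000 = 110000
  Research: 60000 + 70000 = 130000


5 groups:
Design, 100000
Engineering, 80000
HR, 40000
Legal, 110000
Research, 130000


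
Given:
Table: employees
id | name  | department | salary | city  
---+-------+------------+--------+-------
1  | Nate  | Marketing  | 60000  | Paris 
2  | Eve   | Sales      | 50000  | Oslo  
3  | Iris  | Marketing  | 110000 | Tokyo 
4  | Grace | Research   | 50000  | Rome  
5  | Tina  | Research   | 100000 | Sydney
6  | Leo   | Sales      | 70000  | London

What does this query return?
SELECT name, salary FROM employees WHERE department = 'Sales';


Filtering: department = 'Sales'
Matching rows: 2

2 rows:
Eve, 50000
Leo, 70000


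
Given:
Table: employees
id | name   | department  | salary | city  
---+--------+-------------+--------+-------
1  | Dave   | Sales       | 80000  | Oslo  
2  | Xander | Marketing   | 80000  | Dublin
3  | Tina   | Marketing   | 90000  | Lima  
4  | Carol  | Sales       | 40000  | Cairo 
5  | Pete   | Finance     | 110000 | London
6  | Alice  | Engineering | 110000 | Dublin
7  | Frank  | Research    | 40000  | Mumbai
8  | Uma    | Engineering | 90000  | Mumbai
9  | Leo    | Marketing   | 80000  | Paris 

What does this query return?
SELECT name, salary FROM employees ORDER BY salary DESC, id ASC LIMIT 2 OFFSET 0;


Sort by salary DESC (id ASC tiebreak), then skip 0 and take 2
Rows 1 through 2

2 rows:
Pete, 110000
Alice, 110000


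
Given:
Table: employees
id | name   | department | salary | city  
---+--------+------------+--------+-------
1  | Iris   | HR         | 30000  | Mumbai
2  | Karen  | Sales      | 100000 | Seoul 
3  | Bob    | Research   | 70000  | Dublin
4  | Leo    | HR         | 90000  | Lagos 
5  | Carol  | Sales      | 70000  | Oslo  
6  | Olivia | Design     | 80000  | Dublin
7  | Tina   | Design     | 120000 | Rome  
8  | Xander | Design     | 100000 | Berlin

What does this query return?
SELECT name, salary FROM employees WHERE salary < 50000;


Filtering: salary < 50000
Matching: 1 rows

1 rows:
Iris, 30000


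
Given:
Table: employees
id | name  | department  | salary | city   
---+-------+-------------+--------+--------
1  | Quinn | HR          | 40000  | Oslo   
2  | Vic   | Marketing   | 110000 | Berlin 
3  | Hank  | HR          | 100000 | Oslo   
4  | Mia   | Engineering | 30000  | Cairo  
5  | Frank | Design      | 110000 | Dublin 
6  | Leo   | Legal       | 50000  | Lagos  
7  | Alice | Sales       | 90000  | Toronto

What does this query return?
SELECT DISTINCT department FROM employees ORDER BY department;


All 'department' values (row order): HR, Marketing, HR, Engineering, Design, Legal, Sales
Removing duplicates leaves 6 unique value(s).

6 values:
Design
Engineering
HR
Legal
Marketing
Sales


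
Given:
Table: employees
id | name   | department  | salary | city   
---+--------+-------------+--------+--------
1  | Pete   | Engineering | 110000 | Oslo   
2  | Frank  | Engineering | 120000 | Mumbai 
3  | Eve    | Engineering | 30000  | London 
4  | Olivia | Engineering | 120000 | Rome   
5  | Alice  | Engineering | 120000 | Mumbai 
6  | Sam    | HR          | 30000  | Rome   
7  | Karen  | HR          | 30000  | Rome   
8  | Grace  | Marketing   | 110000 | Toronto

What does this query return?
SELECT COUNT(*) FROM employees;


COUNT(*) counts all rows

8


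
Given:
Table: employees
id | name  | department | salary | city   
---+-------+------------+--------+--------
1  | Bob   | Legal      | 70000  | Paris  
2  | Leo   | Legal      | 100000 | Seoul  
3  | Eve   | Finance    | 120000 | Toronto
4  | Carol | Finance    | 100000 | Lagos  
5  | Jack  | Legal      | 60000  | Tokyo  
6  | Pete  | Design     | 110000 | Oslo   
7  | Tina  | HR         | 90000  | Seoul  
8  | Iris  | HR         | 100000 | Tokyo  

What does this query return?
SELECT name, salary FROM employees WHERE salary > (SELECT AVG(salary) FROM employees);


Subquery: AVG(salary) = 93750.0
Filtering: salary > 93750.0
  Leo (100000) -> MATCH
  Eve (120000) -> MATCH
  Carol (100000) -> MATCH
  Pete (110000) -> MATCH
  Iris (100000) -> MATCH


5 rows:
Leo, 100000
Eve, 120000
Carol, 100000
Pete, 110000
Iris, 100000


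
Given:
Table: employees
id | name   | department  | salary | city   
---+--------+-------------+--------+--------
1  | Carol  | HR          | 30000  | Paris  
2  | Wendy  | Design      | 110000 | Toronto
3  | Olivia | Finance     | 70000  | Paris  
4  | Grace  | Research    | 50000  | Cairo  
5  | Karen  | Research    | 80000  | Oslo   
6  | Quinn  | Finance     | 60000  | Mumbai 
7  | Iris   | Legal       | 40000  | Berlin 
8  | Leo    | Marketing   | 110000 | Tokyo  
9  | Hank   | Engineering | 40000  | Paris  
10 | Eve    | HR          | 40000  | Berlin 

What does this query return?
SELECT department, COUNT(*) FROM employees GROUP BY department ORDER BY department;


Assigning each row to its department group:
  Carol -> HR
  Wendy -> Design
  Olivia -> Finance
  Grace -> Research
  Karen -> Research
  Quinn -> Finance
  Iris -> Legal
  Leo -> Marketing
  Hank -> Engineering
  Eve -> HR


7 groups:
Design, 1
Engineering, 1
Finance, 2
HR, 2
Legal, 1
Marketing, 1
Research, 2


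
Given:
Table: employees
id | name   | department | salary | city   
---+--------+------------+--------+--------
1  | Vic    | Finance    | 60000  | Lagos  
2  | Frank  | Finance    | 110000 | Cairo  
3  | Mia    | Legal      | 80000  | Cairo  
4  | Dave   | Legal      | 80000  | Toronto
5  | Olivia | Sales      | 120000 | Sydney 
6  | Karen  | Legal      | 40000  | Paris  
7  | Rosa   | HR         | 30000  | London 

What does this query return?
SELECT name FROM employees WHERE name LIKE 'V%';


LIKE 'V%' matches names starting with 'V'
Matching: 1

1 rows:
Vic


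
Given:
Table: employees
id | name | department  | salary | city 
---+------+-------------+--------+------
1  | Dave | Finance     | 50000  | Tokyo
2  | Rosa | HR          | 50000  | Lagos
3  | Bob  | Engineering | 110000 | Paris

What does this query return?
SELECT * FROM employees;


SELECT * returns all 3 rows with all columns

3 rows:
1, Dave, Finance, 50000, Tokyo
2, Rosa, HR, 50000, Lagos
3, Bob, Engineering, 110000, Paris


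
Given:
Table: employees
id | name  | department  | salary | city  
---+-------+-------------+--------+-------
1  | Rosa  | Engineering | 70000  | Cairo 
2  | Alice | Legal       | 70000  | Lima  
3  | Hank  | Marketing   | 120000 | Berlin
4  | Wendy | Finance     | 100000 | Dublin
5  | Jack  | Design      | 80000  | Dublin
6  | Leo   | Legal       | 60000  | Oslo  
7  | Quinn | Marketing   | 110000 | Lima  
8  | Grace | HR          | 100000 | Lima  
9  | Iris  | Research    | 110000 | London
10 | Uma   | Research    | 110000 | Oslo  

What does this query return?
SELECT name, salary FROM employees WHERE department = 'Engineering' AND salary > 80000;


Filtering: department = 'Engineering' AND salary > 80000
Matching: 0 rows

Empty result set (0 rows)


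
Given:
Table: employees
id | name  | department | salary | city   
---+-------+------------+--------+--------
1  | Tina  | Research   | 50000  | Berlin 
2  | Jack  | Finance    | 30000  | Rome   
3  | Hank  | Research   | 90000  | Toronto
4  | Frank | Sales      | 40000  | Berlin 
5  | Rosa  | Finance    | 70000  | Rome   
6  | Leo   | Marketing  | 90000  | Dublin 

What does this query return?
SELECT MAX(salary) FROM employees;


Salaries: 50000, 30000, 90000, 40000, 70000, 90000
MAX = 90000

90000


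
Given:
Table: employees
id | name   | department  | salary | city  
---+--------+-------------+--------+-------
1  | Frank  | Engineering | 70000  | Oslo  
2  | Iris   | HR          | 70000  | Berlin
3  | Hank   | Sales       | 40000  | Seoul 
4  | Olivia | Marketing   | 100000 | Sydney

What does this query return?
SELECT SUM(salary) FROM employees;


SUM(salary) = 70000 + 70000 + 40000 + 100000 = 280000

280000


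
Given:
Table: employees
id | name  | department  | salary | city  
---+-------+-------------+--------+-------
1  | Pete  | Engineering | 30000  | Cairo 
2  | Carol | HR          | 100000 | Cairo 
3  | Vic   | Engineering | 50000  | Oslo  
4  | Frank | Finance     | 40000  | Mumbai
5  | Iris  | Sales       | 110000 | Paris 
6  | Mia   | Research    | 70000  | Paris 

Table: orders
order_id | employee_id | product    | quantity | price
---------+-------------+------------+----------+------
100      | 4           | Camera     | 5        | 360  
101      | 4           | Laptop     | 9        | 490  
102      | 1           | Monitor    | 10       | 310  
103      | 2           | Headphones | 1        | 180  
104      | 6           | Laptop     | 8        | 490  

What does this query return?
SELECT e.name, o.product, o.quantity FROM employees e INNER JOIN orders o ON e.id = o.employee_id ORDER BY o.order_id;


Joining employees.id = orders.employee_id:
  employee Frank (id=4) -> order Camera
  employee Frank (id=4) -> order Laptop
  employee Pete (id=1) -> order Monitor
  employee Carol (id=2) -> order Headphones
  employee Mia (id=6) -> order Laptop


5 rows:
Frank, Camera, 5
Frank, Laptop, 9
Pete, Monitor, 10
Carol, Headphones, 1
Mia, Laptop, 8


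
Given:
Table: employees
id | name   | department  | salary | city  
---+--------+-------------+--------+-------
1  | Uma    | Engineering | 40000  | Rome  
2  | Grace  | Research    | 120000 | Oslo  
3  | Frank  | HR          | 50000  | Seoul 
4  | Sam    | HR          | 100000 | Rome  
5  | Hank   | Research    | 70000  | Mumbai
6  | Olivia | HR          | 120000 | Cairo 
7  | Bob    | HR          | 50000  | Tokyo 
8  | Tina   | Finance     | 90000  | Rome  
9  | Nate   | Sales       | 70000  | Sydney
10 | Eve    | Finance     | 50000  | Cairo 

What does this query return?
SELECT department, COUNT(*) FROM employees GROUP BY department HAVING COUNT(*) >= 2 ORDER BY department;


Groups with count >= 2:
  Finance: 2 -> PASS
  HR: 4 -> PASS
  Research: 2 -> PASS
  Engineering: 1 -> filtered out
  Sales: 1 -> filtered out


3 groups:
Finance, 2
HR, 4
Research, 2


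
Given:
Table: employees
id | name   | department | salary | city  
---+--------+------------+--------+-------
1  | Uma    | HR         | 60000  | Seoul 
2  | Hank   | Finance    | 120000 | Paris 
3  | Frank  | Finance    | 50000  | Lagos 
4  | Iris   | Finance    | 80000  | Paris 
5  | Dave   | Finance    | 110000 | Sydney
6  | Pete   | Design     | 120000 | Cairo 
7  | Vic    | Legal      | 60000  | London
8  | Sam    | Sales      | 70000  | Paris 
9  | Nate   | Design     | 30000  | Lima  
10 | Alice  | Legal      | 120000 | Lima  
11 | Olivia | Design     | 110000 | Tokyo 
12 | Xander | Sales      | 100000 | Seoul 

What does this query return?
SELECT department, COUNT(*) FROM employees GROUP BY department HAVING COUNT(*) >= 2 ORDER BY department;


Groups with count >= 2:
  Design: 3 -> PASS
  Finance: 4 -> PASS
  Legal: 2 -> PASS
  Sales: 2 -> PASS
  HR: 1 -> filtered out


4 groups:
Design, 3
Finance, 4
Legal, 2
Sales, 2


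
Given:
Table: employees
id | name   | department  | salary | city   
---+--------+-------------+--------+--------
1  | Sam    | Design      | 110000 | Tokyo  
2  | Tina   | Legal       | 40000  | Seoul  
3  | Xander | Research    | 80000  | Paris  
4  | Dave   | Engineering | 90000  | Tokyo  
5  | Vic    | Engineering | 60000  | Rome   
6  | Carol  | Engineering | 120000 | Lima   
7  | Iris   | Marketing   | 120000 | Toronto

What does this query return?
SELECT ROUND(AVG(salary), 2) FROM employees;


SUM(salary) = 620000
COUNT = 7
ROUND(AVG, 2) = ROUND(620000 / 7, 2) = 88571.43

88571.43


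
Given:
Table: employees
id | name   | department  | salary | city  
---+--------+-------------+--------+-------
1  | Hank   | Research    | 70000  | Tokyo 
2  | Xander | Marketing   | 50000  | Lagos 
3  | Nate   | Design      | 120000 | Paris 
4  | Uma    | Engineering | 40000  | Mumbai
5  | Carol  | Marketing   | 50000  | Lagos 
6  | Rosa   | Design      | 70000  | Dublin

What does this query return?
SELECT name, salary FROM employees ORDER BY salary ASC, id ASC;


Sorting by salary ASC, then id ASC for ties

6 rows:
Uma, 40000
Xander, 50000
Carol, 50000
Hank, 70000
Rosa, 70000
Nate, 120000


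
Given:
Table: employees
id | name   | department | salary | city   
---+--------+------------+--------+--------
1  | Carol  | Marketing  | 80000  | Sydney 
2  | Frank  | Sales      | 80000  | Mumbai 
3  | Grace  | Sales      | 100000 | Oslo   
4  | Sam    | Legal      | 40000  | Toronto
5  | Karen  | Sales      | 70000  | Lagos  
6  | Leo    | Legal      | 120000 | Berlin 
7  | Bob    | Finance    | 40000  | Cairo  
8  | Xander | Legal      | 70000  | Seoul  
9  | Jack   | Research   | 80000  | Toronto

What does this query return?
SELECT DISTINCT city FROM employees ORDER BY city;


All 'city' values (row order): Sydney, Mumbai, Oslo, Toronto, Lagos, Berlin, Cairo, Seoul, Toronto
Removing duplicates leaves 8 unique value(s).

8 values:
Berlin
Cairo
Lagos
Mumbai
Oslo
Seoul
Sydney
Toronto


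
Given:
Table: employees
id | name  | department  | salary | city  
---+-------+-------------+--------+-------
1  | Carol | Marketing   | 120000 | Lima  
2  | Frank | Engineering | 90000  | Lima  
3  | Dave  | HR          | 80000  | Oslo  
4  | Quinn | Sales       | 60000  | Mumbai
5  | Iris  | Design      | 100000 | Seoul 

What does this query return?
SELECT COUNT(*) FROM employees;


COUNT(*) counts all rows

5


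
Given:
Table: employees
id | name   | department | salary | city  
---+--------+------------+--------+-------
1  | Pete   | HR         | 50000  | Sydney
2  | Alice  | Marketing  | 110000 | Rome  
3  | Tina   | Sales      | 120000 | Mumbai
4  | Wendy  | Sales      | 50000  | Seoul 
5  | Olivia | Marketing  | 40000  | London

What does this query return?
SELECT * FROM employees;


SELECT * returns all 5 rows with all columns

5 rows:
1, Pete, HR, 50000, Sydney
2, Alice, Marketing, 110000, Rome
3, Tina, Sales, 120000, Mumbai
4, Wendy, Sales, 50000, Seoul
5, Olivia, Marketing, 40000, London


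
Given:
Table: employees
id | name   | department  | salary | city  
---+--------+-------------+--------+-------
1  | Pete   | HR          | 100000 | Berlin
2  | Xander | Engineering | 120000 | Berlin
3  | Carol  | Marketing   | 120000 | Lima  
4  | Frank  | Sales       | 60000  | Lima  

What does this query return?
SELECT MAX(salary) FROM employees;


Salaries: 100000, 120000, 120000, 60000
MAX = 120000

120000


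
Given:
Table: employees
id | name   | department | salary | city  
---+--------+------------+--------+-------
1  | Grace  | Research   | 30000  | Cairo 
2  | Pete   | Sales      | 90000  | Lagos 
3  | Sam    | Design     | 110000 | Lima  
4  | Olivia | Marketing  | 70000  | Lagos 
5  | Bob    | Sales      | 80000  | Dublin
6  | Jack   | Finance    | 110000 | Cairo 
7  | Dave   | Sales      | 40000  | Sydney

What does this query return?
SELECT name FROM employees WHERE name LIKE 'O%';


LIKE 'O%' matches names starting with 'O'
Matching: 1

1 rows:
Olivia


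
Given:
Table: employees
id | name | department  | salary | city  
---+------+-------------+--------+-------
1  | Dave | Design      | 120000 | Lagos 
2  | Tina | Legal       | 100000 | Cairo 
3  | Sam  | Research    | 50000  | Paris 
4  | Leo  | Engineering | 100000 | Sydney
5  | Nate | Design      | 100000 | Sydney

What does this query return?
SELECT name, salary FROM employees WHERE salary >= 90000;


Filtering: salary >= 90000
Matching: 4 rows

4 rows:
Dave, 120000
Tina, 100000
Leo, 100000
Nate, 100000


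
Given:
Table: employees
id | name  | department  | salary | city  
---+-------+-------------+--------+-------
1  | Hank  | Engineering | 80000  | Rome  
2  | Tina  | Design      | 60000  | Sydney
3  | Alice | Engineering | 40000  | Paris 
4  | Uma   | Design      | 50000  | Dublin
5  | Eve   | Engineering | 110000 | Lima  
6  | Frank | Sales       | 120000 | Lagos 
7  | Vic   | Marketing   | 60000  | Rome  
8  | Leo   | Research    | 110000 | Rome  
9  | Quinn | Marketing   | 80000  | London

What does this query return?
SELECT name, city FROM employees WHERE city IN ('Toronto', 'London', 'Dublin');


Filtering: city IN ('Toronto', 'London', 'Dublin')
Matching: 2 rows

2 rows:
Uma, Dublin
Quinn, London


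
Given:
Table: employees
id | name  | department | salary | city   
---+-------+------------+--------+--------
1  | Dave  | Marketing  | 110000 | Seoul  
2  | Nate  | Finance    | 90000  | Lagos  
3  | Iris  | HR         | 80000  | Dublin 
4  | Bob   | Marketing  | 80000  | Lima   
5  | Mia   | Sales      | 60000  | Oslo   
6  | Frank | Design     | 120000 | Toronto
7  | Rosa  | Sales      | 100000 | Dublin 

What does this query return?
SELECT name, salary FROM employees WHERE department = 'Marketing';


Filtering: department = 'Marketing'
Matching rows: 2

2 rows:
Dave, 110000
Bob, 80000


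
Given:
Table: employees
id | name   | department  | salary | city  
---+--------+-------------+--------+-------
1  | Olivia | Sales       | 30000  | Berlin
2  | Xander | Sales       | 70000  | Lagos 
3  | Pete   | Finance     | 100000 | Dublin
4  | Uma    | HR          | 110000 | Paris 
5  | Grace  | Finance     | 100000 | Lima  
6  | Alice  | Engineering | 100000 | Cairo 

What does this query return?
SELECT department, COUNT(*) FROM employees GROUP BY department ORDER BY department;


Assigning each row to its department group:
  Olivia -> Sales
  Xander -> Sales
  Pete -> Finance
  Uma -> HR
  Grace -> Finance
  Alice -> Engineering


4 groups:
Engineering, 1
Finance, 2
HR, 1
Sales, 2


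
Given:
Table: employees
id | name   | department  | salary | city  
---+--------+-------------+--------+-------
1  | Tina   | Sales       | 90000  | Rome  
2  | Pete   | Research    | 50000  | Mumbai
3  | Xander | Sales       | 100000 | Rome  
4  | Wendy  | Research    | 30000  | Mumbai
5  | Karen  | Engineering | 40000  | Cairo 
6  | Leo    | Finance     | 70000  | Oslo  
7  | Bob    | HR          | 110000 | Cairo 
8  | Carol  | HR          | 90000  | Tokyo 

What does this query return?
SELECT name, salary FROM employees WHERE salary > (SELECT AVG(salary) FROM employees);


Subquery: AVG(salary) = 72500.0
Filtering: salary > 72500.0
  Tina (90000) -> MATCH
  Xander (100000) -> MATCH
  Bob (110000) -> MATCH
  Carol (90000) -> MATCH


4 rows:
Tina, 90000
Xander, 100000
Bob, 110000
Carol, 90000


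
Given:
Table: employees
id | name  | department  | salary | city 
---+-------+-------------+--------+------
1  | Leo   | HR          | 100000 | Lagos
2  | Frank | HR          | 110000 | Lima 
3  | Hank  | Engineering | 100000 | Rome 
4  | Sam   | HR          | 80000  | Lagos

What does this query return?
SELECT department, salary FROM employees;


Projecting columns: department, salary

4 rows:
HR, 100000
HR, 110000
Engineering, 100000
HR, 80000


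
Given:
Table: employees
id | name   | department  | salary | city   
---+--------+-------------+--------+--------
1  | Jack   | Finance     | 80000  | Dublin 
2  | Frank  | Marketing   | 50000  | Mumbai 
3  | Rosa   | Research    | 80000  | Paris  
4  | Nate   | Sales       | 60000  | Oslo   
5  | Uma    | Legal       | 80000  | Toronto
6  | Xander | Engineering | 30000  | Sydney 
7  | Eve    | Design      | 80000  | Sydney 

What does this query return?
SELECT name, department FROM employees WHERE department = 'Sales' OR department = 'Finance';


Filtering: department = 'Sales' OR 'Finance'
Matching: 2 rows

2 rows:
Jack, Finance
Nate, Sales


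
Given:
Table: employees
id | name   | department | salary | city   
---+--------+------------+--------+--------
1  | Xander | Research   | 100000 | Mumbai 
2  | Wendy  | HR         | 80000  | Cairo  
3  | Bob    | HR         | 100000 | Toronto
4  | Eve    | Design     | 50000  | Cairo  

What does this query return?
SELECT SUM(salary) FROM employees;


SUM(salary) = 100000 + 80000 + 100000 + 50000 = 330000

330000


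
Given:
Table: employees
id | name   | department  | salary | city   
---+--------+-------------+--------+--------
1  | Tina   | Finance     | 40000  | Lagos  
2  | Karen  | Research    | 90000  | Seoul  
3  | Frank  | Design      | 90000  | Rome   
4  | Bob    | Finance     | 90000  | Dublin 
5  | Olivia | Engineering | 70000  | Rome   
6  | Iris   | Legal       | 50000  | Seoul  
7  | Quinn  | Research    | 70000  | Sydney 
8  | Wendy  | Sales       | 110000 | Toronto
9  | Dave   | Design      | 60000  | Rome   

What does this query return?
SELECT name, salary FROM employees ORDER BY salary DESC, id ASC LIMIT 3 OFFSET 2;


Sort by salary DESC (id ASC tiebreak), then skip 2 and take 3
Rows 3 through 5

3 rows:
Frank, 90000
Bob, 90000
Olivia, 70000


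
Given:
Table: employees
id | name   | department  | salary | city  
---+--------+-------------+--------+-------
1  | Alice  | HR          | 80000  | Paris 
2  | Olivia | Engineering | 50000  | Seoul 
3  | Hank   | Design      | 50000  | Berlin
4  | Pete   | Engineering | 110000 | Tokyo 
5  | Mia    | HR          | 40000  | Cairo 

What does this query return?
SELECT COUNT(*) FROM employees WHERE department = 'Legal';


Counting rows where department = 'Legal'


0


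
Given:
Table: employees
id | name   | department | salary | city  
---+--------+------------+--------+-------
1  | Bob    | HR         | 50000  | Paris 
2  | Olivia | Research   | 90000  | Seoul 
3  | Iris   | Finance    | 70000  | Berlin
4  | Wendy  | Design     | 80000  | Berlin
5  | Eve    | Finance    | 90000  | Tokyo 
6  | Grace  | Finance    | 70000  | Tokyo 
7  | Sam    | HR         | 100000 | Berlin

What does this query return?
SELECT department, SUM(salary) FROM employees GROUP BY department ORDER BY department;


Summing salary within each department:
  Design: 80000 = 80000
  Finance: 70000 + 90000 + 70000 = 230000
  HR: 50000 + 100000 = 150000
  Research: 90000 = 90000


4 groups:
Design, 80000
Finance, 230000
HR, 150000
Research, 90000


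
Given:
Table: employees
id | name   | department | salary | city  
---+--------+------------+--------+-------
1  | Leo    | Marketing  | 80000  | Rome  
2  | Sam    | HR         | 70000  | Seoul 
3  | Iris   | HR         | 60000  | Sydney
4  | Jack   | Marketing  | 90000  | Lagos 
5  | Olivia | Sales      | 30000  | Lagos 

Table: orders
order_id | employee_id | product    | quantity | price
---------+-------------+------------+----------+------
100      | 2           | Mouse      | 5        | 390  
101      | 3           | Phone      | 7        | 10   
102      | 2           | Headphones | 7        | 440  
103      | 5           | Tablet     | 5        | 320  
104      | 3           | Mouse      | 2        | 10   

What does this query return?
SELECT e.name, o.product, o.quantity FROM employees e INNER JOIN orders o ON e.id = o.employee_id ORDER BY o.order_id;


Joining employees.id = orders.employee_id:
  employee Sam (id=2) -> order Mouse
  employee Iris (id=3) -> order Phone
  employee Sam (id=2) -> order Headphones
  employee Olivia (id=5) -> order Tablet
  employee Iris (id=3) -> order Mouse


5 rows:
Sam, Mouse, 5
Iris, Phone, 7
Sam, Headphones, 7
Olivia, Tablet, 5
Iris, Mouse, 2


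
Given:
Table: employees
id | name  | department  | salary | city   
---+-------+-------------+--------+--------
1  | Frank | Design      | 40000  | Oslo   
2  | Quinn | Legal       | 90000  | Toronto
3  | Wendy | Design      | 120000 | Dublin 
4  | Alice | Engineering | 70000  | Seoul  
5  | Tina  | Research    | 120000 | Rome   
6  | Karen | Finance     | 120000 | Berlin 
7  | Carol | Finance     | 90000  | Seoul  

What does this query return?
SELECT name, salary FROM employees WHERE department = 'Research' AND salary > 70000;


Filtering: department = 'Research' AND salary > 70000
Matching: 1 rows

1 rows:
Tina, 120000


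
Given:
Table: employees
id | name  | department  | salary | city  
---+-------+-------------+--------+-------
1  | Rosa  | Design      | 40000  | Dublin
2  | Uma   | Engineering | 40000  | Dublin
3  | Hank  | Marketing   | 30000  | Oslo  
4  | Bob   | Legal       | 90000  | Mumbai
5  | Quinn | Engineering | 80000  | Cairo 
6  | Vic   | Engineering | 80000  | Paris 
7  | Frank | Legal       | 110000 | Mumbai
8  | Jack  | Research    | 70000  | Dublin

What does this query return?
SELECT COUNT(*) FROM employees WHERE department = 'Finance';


Counting rows where department = 'Finance'


0


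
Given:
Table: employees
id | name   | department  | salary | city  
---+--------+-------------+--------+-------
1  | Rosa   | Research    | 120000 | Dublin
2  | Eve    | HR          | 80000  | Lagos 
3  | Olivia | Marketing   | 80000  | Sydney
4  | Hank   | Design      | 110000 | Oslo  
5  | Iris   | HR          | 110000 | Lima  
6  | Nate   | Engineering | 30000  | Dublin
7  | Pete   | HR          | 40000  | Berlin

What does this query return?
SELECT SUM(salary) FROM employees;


SUM(salary) = 120000 + 80000 + 80000 + 110000 + 110000 + 30000 + 40000 = 570000

570000


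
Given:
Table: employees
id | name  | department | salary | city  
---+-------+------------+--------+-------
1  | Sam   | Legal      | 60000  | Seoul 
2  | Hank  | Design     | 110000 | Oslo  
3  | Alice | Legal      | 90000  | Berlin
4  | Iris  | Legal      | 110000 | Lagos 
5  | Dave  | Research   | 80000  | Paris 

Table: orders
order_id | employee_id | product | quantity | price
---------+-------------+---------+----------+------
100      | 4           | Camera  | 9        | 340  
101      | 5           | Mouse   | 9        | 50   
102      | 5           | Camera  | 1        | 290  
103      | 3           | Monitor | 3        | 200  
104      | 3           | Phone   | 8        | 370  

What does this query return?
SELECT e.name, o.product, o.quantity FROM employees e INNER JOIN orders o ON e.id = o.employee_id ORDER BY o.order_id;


Joining employees.id = orders.employee_id:
  employee Iris (id=4) -> order Camera
  employee Dave (id=5) -> order Mouse
  employee Dave (id=5) -> order Camera
  employee Alice (id=3) -> order Monitor
  employee Alice (id=3) -> order Phone


5 rows:
Iris, Camera, 9
Dave, Mouse, 9
Dave, Camera, 1
Alice, Monitor, 3
Alice, Phone, 8


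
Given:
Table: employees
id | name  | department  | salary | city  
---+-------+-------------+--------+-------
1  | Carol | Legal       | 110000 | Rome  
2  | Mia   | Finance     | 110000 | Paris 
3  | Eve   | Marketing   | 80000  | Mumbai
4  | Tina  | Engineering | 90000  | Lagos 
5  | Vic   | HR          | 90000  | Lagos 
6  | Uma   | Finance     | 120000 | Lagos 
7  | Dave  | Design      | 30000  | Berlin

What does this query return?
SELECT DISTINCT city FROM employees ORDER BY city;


All 'city' values (row order): Rome, Paris, Mumbai, Lagos, Lagos, Lagos, Berlin
Removing duplicates leaves 5 unique value(s).

5 values:
Berlin
Lagos
Mumbai
Paris
Rome


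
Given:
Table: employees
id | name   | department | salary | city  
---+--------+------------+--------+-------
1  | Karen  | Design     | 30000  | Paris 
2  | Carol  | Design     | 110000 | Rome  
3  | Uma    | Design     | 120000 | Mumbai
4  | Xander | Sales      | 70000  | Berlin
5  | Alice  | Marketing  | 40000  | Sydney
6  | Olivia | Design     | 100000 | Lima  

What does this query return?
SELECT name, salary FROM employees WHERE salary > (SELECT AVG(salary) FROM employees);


Subquery: AVG(salary) = 78333.33
Filtering: salary > 78333.33
  Carol (110000) -> MATCH
  Uma (120000) -> MATCH
  Olivia (100000) -> MATCH


3 rows:
Carol, 110000
Uma, 120000
Olivia, 100000


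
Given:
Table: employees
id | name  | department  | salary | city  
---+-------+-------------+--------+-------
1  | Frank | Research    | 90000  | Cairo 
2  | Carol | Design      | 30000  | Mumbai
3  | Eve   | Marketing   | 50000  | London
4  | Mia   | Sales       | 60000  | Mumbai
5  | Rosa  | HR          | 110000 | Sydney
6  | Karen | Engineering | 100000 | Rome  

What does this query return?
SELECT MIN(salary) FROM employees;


Salaries: 90000, 30000, 50000, 60000, 110000, 100000
MIN = 30000

30000


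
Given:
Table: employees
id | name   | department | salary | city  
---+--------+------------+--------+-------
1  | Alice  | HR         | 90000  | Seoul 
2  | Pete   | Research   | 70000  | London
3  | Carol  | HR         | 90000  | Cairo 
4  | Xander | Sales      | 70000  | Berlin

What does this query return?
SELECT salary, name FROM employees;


Projecting columns: salary, name

4 rows:
90000, Alice
70000, Pete
90000, Carol
70000, Xander


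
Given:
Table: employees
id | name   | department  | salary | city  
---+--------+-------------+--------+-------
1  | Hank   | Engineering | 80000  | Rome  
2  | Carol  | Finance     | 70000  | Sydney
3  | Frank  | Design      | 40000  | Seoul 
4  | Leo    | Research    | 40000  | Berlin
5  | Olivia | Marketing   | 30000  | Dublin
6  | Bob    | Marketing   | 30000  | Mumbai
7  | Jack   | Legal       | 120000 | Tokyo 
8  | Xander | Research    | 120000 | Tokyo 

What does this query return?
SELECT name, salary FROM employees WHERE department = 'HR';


Filtering: department = 'HR'
Matching rows: 0

Empty result set (0 rows)


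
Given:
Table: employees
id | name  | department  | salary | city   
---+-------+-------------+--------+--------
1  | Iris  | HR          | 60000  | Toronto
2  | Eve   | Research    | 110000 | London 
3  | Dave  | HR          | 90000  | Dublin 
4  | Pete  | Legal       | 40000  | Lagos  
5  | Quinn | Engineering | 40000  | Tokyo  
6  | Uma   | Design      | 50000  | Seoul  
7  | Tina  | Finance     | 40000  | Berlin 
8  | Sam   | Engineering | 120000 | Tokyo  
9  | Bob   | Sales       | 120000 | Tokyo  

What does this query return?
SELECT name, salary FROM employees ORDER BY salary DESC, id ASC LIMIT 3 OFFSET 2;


Sort by salary DESC (id ASC tiebreak), then skip 2 and take 3
Rows 3 through 5

3 rows:
Eve, 110000
Dave, 90000
Iris, 60000


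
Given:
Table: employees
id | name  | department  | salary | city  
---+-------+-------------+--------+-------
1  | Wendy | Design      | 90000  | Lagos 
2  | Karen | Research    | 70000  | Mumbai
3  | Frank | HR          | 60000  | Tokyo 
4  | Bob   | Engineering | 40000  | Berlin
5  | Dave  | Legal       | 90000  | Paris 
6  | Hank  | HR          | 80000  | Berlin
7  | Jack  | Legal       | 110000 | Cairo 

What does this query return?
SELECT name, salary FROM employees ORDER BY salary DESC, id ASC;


Sorting by salary DESC, then id ASC for ties

7 rows:
Jack, 110000
Wendy, 90000
Dave, 90000
Hank, 80000
Karen, 70000
Frank, 60000
Bob, 40000


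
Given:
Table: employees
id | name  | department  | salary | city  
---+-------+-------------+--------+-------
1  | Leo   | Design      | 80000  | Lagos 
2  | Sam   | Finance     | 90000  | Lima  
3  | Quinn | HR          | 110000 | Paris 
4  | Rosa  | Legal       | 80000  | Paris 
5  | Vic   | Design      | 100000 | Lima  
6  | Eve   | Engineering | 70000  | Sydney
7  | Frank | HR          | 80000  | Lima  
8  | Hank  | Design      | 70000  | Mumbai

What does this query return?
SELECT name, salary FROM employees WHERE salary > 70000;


Filtering: salary > 70000
Matching: 6 rows

6 rows:
Leo, 80000
Sam, 90000
Quinn, 110000
Rosa, 80000
Vic, 100000
Frank, 80000


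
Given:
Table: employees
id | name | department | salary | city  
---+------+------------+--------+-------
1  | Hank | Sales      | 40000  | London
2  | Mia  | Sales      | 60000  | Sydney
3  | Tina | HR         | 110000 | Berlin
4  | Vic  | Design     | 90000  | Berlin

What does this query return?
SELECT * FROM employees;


SELECT * returns all 4 rows with all columns

4 rows:
1, Hank, Sales, 40000, London
2, Mia, Sales, 60000, Sydney
3, Tina, HR, 110000, Berlin
4, Vic, Design, 90000, Berlin


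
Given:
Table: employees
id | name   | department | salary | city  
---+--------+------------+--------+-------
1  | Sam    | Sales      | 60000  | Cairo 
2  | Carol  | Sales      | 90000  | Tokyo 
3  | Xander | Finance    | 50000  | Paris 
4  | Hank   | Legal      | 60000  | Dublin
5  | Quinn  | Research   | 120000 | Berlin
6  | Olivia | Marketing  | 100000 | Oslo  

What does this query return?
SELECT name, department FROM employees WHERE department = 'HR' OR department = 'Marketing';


Filtering: department = 'HR' OR 'Marketing'
Matching: 1 rows

1 rows:
Olivia, Marketing


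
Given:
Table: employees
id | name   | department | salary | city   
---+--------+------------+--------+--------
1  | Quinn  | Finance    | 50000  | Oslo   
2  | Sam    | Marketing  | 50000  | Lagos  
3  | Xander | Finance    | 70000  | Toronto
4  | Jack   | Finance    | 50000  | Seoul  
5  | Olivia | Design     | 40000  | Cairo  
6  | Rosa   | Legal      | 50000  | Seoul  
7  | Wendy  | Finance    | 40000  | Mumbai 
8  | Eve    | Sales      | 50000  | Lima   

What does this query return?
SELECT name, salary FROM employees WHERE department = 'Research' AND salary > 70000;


Filtering: department = 'Research' AND salary > 70000
Matching: 0 rows

Empty result set (0 rows)


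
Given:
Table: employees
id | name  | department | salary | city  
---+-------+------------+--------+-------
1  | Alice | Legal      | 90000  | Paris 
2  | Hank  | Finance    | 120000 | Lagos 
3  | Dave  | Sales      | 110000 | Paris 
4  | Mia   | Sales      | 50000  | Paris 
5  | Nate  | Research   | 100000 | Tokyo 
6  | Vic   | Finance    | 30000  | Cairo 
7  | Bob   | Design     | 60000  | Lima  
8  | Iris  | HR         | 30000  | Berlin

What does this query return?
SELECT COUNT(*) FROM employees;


COUNT(*) counts all rows

8
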